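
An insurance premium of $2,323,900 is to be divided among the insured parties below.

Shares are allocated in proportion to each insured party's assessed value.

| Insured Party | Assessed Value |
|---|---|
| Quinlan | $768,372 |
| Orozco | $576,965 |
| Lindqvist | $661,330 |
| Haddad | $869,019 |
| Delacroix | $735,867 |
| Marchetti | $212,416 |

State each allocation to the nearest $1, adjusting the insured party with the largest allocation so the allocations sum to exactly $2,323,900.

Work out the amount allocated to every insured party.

Quinlan: $466,955; Orozco: $350,633; Lindqvist: $401,903; Haddad: $528,119; Delacroix: $447,201; Marchetti: $129,089

Combined assessed value = 3,823,969.
Unrounded shares: Quinlan 768,372/3,823,969 × $2,323,900 = 466,954.54; Orozco 576,965/3,823,969 × $2,323,900 = 350,632.80; Lindqvist 661,330/3,823,969 × $2,323,900 = 401,903.05; Haddad 869,019/3,823,969 × $2,323,900 = 528,119.67; Delacroix 735,867/3,823,969 × $2,323,900 = 447,200.62; Marchetti 212,416/3,823,969 × $2,323,900 = 129,089.32.
At nearest $1: Quinlan $466,955; Orozco $350,633; Lindqvist $401,903; Haddad $528,120; Delacroix $447,201; Marchetti $129,089. Sum = $2,323,901.
Difference $2,323,900 − $2,323,901 = −$1 applied to largest allocation (Haddad): Haddad becomes $528,119.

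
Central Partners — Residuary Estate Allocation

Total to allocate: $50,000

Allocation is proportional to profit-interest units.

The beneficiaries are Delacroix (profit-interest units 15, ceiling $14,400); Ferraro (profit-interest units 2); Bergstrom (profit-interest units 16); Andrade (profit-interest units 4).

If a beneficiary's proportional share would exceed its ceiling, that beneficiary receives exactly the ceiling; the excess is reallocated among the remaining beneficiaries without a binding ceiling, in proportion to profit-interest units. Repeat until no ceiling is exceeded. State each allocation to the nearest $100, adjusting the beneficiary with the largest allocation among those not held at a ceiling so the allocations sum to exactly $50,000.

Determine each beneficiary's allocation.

Profit-interest units total: 37.
Pro-rata shares before constraints: Delacroix 20,270.27; Ferraro 2,702.70; Bergstrom 21,621.62; Andrade 5,405.41.
Cap binds for Delacroix ($14,400); balance $35,600 reallocated over remaining profit-interest units 22.
Shares after redistribution: Ferraro 3,236.36 → $3,200; Bergstrom 25,890.91 → $25,900; Andrade 6,472.73 → $6,500.

Delacroix: $14,400 | Ferraro: $3,200 | Bergstrom: $25,900 | Andrade: $6,500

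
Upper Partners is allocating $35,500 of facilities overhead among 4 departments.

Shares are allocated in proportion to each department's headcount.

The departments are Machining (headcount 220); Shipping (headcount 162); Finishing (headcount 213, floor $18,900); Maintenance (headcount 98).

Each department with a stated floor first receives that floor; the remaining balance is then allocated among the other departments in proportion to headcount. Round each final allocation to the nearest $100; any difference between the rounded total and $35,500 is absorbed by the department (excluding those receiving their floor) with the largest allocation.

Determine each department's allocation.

Machining: $7,600 | Shipping: $5,600 | Finishing: $18,900 | Maintenance: $3,400

Fund the minimums — Finishing $18,900. Residual $16,600.
Residual split over remaining headcount 480: Machining 7,608.33 → $7,600; Shipping 5,602.50 → $5,600; Maintenance 3,389.17 → $3,400.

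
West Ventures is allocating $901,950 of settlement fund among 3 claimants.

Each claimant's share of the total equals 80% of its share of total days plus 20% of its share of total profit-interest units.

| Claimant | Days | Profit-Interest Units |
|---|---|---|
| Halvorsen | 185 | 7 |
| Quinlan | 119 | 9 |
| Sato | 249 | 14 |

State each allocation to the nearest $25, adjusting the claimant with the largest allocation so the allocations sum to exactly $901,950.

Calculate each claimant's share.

Days total 553; profit-interest units total 30.
Composite weights (80% days + 20% profit-interest units): Halvorsen 0.3143; Quinlan 0.2322; Sato 0.4536.
Pro-rata amounts: Halvorsen 283,480.87; Quinlan 209,389.41; Sato 409,079.72.
At nearest $25: Halvorsen $283,475; Quinlan $209,400; Sato $409,075. Sum = $901,950.
No rounding difference to absorb.

Halvorsen: $283,475 · Quinlan: $209,400 · Sato: $409,075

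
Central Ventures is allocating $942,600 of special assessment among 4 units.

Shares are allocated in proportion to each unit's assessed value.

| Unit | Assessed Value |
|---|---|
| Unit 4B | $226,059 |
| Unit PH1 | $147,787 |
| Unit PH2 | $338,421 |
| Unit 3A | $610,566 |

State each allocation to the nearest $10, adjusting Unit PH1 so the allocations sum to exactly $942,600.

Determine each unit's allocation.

Sum of assessed value: 1,322,833.
Unrounded shares: Unit 4B 226,059/1,322,833 × $942,600 = 161,080.96; Unit PH1 147,787/1,322,833 × $942,600 = 105,307.34; Unit PH2 338,421/1,322,833 × $942,600 = 241,145.81; Unit 3A 610,566/1,322,833 × $942,600 = 435,065.89.
After rounding ($10): Unit 4B $161,080; Unit PH1 $105,310; Unit PH2 $241,150; Unit 3A $435,070. Sum = $942,610.
Difference $942,600 − $942,610 = −$10 applied to Unit PH1: Unit PH1 becomes $105,300.

Unit 4B: $161,080 · Unit PH1: $105,300 · Unit PH2: $241,150 · Unit 3A: $435,070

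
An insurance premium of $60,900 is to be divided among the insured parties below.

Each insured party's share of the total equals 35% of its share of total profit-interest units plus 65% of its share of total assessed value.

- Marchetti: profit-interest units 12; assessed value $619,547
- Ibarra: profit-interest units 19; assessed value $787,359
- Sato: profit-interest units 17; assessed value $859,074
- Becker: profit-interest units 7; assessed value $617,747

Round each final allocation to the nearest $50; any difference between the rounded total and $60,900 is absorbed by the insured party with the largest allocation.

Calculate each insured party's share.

Totals — profit-interest units 55, assessed value 2,883,727.
Blended shares (35% profit-interest units + 65% assessed value): Marchetti 0.2160; Ibarra 0.2984; Sato 0.3018; Becker 0.1838.
Proportional shares: Marchetti 13,155.08; Ibarra 18,171.46; Sato 18,380.81; Becker 11,192.65.
After rounding ($50): Marchetti $13,150; Ibarra $18,150; Sato $18,400; Becker $11,200. Sum = $60,900.
No rounding difference to absorb.

Marchetti: $13,150 · Ibarra: $18,150 · Sato: $18,400 · Becker: $11,200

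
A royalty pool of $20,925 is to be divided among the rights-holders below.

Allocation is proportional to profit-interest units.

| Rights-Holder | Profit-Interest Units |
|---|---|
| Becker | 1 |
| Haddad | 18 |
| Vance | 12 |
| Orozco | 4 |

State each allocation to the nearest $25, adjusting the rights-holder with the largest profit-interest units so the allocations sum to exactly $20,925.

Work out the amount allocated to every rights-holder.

Total profit-interest units = 1 + 18 + 12 + 4 = 35.
Pro-rata amounts: Becker 597.86; Haddad 10,761.43; Vance 7,174.29; Orozco 2,391.43.
After rounding ($25): Becker $600; Haddad $10,750; Vance $7,175; Orozco $2,400. Sum = $20,925.
Rounded total matches; no reconciliation needed.

Becker: $600; Haddad: $10,750; Vance: $7,175; Orozco: $2,400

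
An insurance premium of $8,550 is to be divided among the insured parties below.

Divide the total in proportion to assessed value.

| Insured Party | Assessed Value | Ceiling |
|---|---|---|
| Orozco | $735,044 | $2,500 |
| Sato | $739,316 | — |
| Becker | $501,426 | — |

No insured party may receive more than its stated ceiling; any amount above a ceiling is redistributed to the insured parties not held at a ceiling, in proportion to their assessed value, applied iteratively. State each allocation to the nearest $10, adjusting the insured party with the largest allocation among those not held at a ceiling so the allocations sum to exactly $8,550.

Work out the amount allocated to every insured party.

Orozco: $2,500 · Sato: $3,600 · Becker: $2,450

Sum of assessed value: 1,975,786.
Proportional shares (ignoring caps): Orozco 3,180.82; Sato 3,199.31; Becker 2,169.87.
Capped: Orozco ($2,500); balance $6,050 reallocated over remaining assessed value 1,240,742.
Remaining shares: Sato 3,604.99 → $3,600; Becker 2,445.01 → $2,450.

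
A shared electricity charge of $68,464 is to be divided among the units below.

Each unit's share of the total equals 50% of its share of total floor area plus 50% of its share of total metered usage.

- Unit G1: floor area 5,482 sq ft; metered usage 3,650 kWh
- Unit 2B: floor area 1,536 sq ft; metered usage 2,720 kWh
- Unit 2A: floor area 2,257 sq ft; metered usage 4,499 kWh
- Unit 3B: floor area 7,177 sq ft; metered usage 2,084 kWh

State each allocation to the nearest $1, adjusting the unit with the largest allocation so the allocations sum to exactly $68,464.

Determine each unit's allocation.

Unit G1: $21,053; Unit 2B: $10,384; Unit 2A: $16,586; Unit 3B: $20,441

Floor area total 16,452; metered usage total 12,953.
Combined weights (50% floor area + 50% metered usage): Unit G1 0.3075; Unit 2B 0.1517; Unit 2A 0.2423; Unit 3B 0.2986.
Raw shares: Unit G1 21,052.67; Unit 2B 10,384.36; Unit 2A 16,586.08; Unit 3B 20,440.89.
At nearest $1: Unit G1 $21,053; Unit 2B $10,384; Unit 2A $16,586; Unit 3B $20,441. Sum = $68,464.
Sum already equals the total — no adjustment.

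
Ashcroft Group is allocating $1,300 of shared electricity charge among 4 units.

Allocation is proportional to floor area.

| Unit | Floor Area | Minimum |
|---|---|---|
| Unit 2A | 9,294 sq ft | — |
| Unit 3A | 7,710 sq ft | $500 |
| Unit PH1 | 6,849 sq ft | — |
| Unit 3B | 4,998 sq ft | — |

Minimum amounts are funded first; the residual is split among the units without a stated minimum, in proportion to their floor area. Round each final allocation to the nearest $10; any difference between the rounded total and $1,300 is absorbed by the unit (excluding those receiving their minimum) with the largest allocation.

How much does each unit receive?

Fund the minimums — Unit 3A $500. Balance $800.
Balance split over remaining floor area 21,141: Unit 2A 351.70 → $350; Unit PH1 259.17 → $260; Unit 3B 189.13 → $190.

Unit 2A: $350 · Unit 3A: $500 · Unit PH1: $260 · Unit 3B: $190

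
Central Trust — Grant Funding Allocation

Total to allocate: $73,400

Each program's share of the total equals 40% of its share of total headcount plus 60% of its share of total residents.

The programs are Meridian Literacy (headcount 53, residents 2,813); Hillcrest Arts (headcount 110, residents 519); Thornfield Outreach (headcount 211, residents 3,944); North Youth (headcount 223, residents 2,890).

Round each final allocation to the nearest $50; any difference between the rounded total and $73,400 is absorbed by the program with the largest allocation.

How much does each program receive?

Headcount total 597; residents total 10,166.
Blended shares (40% headcount + 60% residents): Meridian Literacy 0.2015; Hillcrest Arts 0.1043; Thornfield Outreach 0.3741; North Youth 0.3200.
Raw shares: Meridian Literacy 14,792.66; Hillcrest Arts 7,658.07; Thornfield Outreach 27,462.57; North Youth 23,486.70.
At nearest $50: Meridian Literacy $14,800; Hillcrest Arts $7,650; Thornfield Outreach $27,450; North Youth $23,500. Sum = $73,400.
Sum already equals the total — no adjustment.

Meridian Literacy: $14,800; Hillcrest Arts: $7,650; Thornfield Outreach: $27,450; North Youth: $23,500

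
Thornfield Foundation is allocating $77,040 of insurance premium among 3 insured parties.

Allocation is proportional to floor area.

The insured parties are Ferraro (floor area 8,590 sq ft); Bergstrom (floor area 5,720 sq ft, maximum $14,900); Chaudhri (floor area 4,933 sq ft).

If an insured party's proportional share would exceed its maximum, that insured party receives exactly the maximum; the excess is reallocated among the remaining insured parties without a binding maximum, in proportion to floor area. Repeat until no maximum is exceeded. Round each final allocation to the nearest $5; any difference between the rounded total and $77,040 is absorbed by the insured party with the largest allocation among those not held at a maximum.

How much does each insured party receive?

Ferraro: $39,470 · Bergstrom: $14,900 · Chaudhri: $22,670

Total floor area = 19,243.
Unconstrained shares: Ferraro 34,390.35; Bergstrom 22,900.21; Chaudhri 19,749.43.
Cap binds for Bergstrom ($14,900); balance $62,140 reallocated over remaining floor area 13,523.
Redistributed shares: Ferraro 39,472.20 → $39,470; Chaudhri 22,667.80 → $22,670.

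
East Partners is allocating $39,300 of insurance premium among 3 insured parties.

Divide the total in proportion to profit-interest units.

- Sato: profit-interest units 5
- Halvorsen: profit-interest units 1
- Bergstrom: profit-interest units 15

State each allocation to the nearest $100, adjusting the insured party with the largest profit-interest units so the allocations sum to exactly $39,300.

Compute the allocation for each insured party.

Combined profit-interest units = 21.
Proportional shares: Sato 5/21 × $39,300 = 9,357.14; Halvorsen 1/21 × $39,300 = 1,871.43; Bergstrom 15/21 × $39,300 = 28,071.43.
At nearest $100: Sato $9,400; Halvorsen $1,900; Bergstrom $28,100. Sum = $39,400.
Difference $39,300 − $39,400 = −$100 applied to largest profit-interest units (Bergstrom): Bergstrom becomes $28,000.

Sato: $9,400 | Halvorsen: $1,900 | Bergstrom: $28,000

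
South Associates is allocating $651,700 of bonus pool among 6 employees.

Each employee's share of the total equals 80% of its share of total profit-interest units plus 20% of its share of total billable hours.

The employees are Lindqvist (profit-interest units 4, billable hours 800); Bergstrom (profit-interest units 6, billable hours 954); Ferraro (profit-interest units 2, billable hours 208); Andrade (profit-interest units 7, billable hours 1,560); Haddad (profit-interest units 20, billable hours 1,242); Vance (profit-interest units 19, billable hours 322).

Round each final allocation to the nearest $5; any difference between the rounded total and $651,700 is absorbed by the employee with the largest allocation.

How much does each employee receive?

Lindqvist: $56,460; Bergstrom: $78,380; Ferraro: $23,310; Andrade: $102,900; Haddad: $211,610; Vance: $179,040

Profit-interest units total 58; billable hours total 5,086.
Blended shares (80% profit-interest units + 20% billable hours): Lindqvist 0.0866; Bergstrom 0.1203; Ferraro 0.0358; Andrade 0.1579; Haddad 0.3247; Vance 0.2747.
Unrounded shares: Lindqvist 56,457.63; Bergstrom 78,382.15; Ferraro 23,308.39; Andrade 102,901.21; Haddad 211,608.31; Vance 179,042.31.
After rounding ($5): Lindqvist $56,460; Bergstrom $78,380; Ferraro $23,310; Andrade $102,900; Haddad $211,610; Vance $179,040. Sum = $651,700.
Sum already equals the total — no adjustment.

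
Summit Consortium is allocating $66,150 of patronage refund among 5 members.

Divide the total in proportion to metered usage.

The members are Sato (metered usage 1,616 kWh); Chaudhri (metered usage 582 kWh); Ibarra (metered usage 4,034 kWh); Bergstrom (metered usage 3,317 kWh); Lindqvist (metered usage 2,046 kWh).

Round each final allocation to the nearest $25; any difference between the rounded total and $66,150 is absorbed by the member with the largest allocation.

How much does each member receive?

Sato: $9,225 · Chaudhri: $3,325 · Ibarra: $23,000 · Bergstrom: $18,925 · Lindqvist: $11,675

Sum of metered usage: 11,595.
Raw shares: Sato 1,616/11,595 × $66,150 = 9,219.35; Chaudhri 582/11,595 × $66,150 = 3,320.34; Ibarra 4,034/11,595 × $66,150 = 23,014.15; Bergstrom 3,317/11,595 × $66,150 = 18,923.64; Lindqvist 2,046/11,595 × $66,150 = 11,672.52.
Rounded to nearest $25: Sato $9,225; Chaudhri $3,325; Ibarra $23,025; Bergstrom $18,925; Lindqvist $11,675. Sum = $66,175.
Difference $66,150 − $66,175 = −$25 applied to largest allocation (Ibarra): Ibarra becomes $23,000.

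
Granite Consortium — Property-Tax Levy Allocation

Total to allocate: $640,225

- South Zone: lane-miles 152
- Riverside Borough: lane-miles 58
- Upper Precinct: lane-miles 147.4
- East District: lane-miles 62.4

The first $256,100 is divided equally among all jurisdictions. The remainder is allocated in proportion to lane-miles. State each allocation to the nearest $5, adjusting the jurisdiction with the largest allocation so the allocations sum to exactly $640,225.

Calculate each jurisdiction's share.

South Zone: $203,110 | Riverside Borough: $117,095 | Upper Precinct: $198,900 | East District: $121,120

First tranche $256,100 split equally: $64,025 each.
Remainder $384,125 by lane-miles (total 419.8): South Zone 139,082.90 → $139,085; Riverside Borough 53,071.11 → $53,070; Upper Precinct 134,873.81 → $134,875; East District 57,097.19 → $57,095.
Totals: South Zone $64,025 + $139,085 = $203,110; Riverside Borough $64,025 + $53,070 = $117,095; Upper Precinct $64,025 + $134,875 = $198,900; East District $64,025 + $57,095 = $121,120.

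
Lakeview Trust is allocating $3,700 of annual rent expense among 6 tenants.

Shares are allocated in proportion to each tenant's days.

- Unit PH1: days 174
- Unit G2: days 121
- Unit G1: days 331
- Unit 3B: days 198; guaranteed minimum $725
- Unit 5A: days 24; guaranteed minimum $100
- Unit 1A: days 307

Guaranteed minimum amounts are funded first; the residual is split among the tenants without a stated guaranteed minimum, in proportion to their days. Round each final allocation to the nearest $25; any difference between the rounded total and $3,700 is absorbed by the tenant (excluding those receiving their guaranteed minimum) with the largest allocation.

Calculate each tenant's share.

Unit PH1: $525; Unit G2: $375; Unit G1: $1,025; Unit 3B: $725; Unit 5A: $100; Unit 1A: $950

Guaranteed amounts: Unit 3B $725; Unit 5A $100. Balance $2,875.
Balance split over remaining days 933: Unit PH1 536.17 → $525; Unit G2 372.86 → $375; Unit G1 1,019.96 → $1,025; Unit 1A 946.01 → $950.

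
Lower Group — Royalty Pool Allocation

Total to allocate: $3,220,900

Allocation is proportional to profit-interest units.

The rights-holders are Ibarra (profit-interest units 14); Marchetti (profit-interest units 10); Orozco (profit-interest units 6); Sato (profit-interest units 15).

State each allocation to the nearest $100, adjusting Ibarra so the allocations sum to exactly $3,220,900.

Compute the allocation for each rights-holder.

Total profit-interest units = 45.
Pro-rata amounts: Ibarra 14/45 × $3,220,900 = 1,002,057.78; Marchetti 10/45 × $3,220,900 = 715,755.56; Orozco 6/45 × $3,220,900 = 429,453.33; Sato 15/45 × $3,220,900 = 1,073,633.33.
At nearest $100: Ibarra $1,002,100; Marchetti $715,800; Orozco $429,500; Sato $1,073,600. Sum = $3,221,000.
Difference $3,220,900 − $3,221,000 = −$100 applied to Ibarra: Ibarra becomes $1,002,000.

Ibarra: $1,002,000 · Marchetti: $715,800 · Orozco: $429,500 · Sato: $1,073,600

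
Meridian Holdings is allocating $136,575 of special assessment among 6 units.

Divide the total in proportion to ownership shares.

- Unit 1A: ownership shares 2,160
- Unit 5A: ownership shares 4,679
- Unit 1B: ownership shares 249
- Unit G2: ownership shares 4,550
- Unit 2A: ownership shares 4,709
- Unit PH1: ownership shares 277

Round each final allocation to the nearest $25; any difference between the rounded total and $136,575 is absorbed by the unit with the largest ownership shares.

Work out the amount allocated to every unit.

Unit 1A: $17,750; Unit 5A: $38,450; Unit 1B: $2,050; Unit G2: $37,375; Unit 2A: $38,675; Unit PH1: $2,275

Sum of ownership shares: 2,160 + 4,679 + 249 + 4,550 + 4,709 + 277 = 16,624.
Unrounded shares: Unit 1A 17,745.55; Unit 5A 38,440.47; Unit 1B 2,045.67; Unit G2 37,380.67; Unit 2A 38,686.94; Unit PH1 2,275.70.
Rounded to nearest $25: Unit 1A $17,750; Unit 5A $38,450; Unit 1B $2,050; Unit G2 $37,375; Unit 2A $38,675; Unit PH1 $2,275. Sum = $136,575.
No rounding difference to absorb.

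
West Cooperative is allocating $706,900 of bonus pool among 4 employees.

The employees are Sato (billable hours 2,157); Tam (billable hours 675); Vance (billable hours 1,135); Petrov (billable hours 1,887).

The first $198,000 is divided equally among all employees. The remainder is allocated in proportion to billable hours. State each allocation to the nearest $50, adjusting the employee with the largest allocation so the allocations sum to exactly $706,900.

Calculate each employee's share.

Sato: $237,000 | Tam: $108,200 | Vance: $148,150 | Petrov: $213,550

Equal tier: $198,000 ÷ 4 = $49,500 apiece.
Remainder $508,900 by billable hours (total 5,854): Sato 187,512.35 → $187,500; Tam 58,679.11 → $58,700; Vance 98,667.83 → $98,650; Petrov 164,040.71 → $164,050.
Totals: Sato $49,500 + $187,500 = $237,000; Tam $49,500 + $58,700 = $108,200; Vance $49,500 + $98,650 = $148,150; Petrov $49,500 + $164,050 = $213,550.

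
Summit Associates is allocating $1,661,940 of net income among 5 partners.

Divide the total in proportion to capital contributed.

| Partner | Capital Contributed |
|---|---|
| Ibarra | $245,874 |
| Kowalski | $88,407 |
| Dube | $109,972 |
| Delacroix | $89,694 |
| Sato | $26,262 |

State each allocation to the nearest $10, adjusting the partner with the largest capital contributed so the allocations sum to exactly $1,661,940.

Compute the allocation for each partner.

Ibarra: $729,420 | Kowalski: $262,270 | Dube: $326,250 | Delacroix: $266,090 | Sato: $77,910

Capital contributed total: 245,874 + 88,407 + 109,972 + 89,694 + 26,262 = 560,209.
Raw shares: Ibarra 729,420.33; Kowalski 262,271.99; Dube 326,247.64; Delacroix 266,090.06; Sato 77,909.97.
At nearest $10: Ibarra $729,420; Kowalski $262,270; Dube $326,250; Delacroix $266,090; Sato $77,910. Sum = $1,661,940.
Sum already equals the total — no adjustment.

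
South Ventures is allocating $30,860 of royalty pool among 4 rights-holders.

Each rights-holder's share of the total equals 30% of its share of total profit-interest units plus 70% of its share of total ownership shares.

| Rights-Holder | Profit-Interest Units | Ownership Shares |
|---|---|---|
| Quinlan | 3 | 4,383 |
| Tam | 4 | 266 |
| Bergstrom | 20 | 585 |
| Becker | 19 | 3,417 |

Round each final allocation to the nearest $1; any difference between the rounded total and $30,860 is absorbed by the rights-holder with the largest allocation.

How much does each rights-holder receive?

Quinlan: $11,548 | Tam: $1,469 | Bergstrom: $5,486 | Becker: $12,357

Profit-interest units total 46; ownership shares total 8,651.
Blended shares (30% profit-interest units + 70% ownership shares): Quinlan 0.3742; Tam 0.0476; Bergstrom 0.1778; Becker 0.4004.
Raw shares: Quinlan 11,548.36; Tam 1,469.26; Bergstrom 5,485.99; Becker 12,356.38.
At nearest $1: Quinlan $11,548; Tam $1,469; Bergstrom $5,486; Becker $12,356. Sum = $30,859.
Difference $30,860 − $30,859 = +$1 applied to largest allocation (Becker): Becker becomes $12,357.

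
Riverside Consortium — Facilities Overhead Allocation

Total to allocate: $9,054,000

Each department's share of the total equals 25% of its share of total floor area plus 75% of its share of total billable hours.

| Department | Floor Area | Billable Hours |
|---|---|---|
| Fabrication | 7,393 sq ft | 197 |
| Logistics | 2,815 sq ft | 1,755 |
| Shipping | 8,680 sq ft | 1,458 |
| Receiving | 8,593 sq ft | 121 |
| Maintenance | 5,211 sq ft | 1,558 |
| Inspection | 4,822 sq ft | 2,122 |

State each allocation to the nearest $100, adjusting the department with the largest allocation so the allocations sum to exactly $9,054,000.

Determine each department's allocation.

Fabrication: $631,600 | Logistics: $1,822,500 | Shipping: $1,896,700 | Receiving: $632,400 | Maintenance: $1,781,600 | Inspection: $2,289,200

Floor area total 37,514; billable hours total 7,211.
Combined weights (25% floor area + 75% billable hours): Fabrication 0.0698; Logistics 0.2013; Shipping 0.2095; Receiving 0.0699; Maintenance 0.1968; Inspection 0.2528.
Pro-rata amounts: Fabrication 631,587.15; Logistics 1,822,509.47; Shipping 1,896,707.92; Receiving 632,423.96; Maintenance 1,781,565.85; Inspection 2,289,205.65.
After rounding ($100): Fabrication $631,600; Logistics $1,822,500; Shipping $1,896,700; Receiving $632,400; Maintenance $1,781,600; Inspection $2,289,200. Sum = $9,054,000.
Sum already equals the total — no adjustment.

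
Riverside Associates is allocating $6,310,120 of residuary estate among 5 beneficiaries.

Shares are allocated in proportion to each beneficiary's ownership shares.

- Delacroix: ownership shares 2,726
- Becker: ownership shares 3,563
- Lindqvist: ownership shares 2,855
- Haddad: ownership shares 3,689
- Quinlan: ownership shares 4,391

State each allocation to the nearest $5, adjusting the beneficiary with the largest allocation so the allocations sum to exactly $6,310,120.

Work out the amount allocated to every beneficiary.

Total ownership shares = 17,224.
Raw shares: Delacroix 2,726/17,224 × $6,310,120 = 998,687.13; Becker 3,563/17,224 × $6,310,120 = 1,305,327.31; Lindqvist 2,855/17,224 × $6,310,120 = 1,045,947.09; Haddad 3,689/17,224 × $6,310,120 = 1,351,488.20; Quinlan 4,391/17,224 × $6,310,120 = 1,608,670.28.
At nearest $5: Delacroix $998,685; Becker $1,305,325; Lindqvist $1,045,945; Haddad $1,351,490; Quinlan $1,608,670. Sum = $6,310,115.
Difference $6,310,120 − $6,310,115 = +$5 applied to largest allocation (Quinlan): Quinlan becomes $1,608,675.

Delacroix: $998,685 | Becker: $1,305,325 | Lindqvist: $1,045,945 | Haddad: $1,351,490 | Quinlan: $1,608,675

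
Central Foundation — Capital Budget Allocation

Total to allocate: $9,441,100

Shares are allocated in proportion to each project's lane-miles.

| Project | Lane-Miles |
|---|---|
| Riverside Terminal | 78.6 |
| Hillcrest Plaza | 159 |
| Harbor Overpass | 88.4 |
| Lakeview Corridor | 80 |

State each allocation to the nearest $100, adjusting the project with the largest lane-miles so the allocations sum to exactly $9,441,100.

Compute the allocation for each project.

Riverside Terminal: $1,827,800 · Hillcrest Plaza: $3,697,400 · Harbor Overpass: $2,055,600 · Lakeview Corridor: $1,860,300

Combined lane-miles = 78.6 + 159 + 88.4 + 80 = 406.
Raw shares: Riverside Terminal 1,827,759.75; Hillcrest Plaza 3,697,376.60; Harbor Overpass 2,055,648.37; Lakeview Corridor 1,860,315.27.
After rounding ($100): Riverside Terminal $1,827,800; Hillcrest Plaza $3,697,400; Harbor Overpass $2,055,600; Lakeview Corridor $1,860,300. Sum = $9,441,100.
Sum already equals the total — no adjustment.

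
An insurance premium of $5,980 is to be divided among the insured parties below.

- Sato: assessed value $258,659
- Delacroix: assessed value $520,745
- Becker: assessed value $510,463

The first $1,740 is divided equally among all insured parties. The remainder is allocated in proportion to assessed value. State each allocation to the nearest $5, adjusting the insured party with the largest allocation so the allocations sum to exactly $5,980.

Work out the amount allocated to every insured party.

Sato: $1,430; Delacroix: $2,290; Becker: $2,260

Equal tier: $1,740 ÷ 3 = $580 apiece.
Remainder $4,240 by assessed value (total 1,289,867): Sato 850.25 → $850; Delacroix 1,711.77 → $1,710; Becker 1,677.97 → $1,680.
Totals: Sato $580 + $850 = $1,430; Delacroix $580 + $1,710 = $2,290; Becker $580 + $1,680 = $2,260.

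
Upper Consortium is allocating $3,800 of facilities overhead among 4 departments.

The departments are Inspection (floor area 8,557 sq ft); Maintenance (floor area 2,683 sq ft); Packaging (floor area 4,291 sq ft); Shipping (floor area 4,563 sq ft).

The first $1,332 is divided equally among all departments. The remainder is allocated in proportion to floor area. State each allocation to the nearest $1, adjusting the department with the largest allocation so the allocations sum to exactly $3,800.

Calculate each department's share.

Equal tier: $1,332 ÷ 4 = $333 apiece.
Remainder $2,468 by floor area (total 20,094): Inspection 1,050.99 → $1,051; Maintenance 329.53 → $330; Packaging 527.03 → $527; Shipping 560.44 → $560.
Totals: Inspection $333 + $1,051 = $1,384; Maintenance $333 + $330 = $663; Packaging $333 + $527 = $860; Shipping $333 + $560 = $893.

Inspection: $1,384; Maintenance: $663; Packaging: $860; Shipping: $893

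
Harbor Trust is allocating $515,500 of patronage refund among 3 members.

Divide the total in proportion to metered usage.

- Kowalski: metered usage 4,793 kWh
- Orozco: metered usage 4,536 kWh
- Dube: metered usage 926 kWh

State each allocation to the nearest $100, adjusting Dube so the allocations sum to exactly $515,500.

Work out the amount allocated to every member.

Kowalski: $240,900 | Orozco: $228,000 | Dube: $46,600

Metered usage total: 10,255.
Raw shares: Kowalski 4,793/10,255 × $515,500 = 240,935.30; Orozco 4,536/10,255 × $515,500 = 228,016.38; Dube 926/10,255 × $515,500 = 46,548.32.
After rounding ($100): Kowalski $240,900; Orozco $228,000; Dube $46,500. Sum = $515,400.
Difference $515,500 − $515,400 = +$100 applied to Dube: Dube becomes $46,600.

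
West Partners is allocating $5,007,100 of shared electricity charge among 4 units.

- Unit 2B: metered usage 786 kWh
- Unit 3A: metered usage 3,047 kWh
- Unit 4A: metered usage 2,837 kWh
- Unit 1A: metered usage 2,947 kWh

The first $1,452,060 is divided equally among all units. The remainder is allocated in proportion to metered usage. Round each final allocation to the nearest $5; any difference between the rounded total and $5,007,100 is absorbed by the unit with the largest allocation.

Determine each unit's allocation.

Unit 2B: $653,570; Unit 3A: $1,489,375; Unit 4A: $1,411,745; Unit 1A: $1,452,410

Equal tier: $1,452,060 ÷ 4 = $363,015 apiece.
Remainder $3,555,040 by metered usage (total 9,617): Unit 2B 290,554.38 → $290,555; Unit 3A 1,126,360.29 → $1,126,360; Unit 4A 1,048,731.26 → $1,048,730; Unit 1A 1,089,394.08 → $1,089,395.
Totals: Unit 2B $363,015 + $290,555 = $653,570; Unit 3A $363,015 + $1,126,360 = $1,489,375; Unit 4A $363,015 + $1,048,730 = $1,411,745; Unit 1A $363,015 + $1,089,395 = $1,452,410.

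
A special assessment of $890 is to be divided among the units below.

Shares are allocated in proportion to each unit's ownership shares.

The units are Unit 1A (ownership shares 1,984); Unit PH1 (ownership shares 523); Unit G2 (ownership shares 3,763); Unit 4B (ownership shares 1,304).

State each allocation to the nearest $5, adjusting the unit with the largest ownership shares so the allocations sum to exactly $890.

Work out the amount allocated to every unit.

Ownership shares total: 1,984 + 523 + 3,763 + 1,304 = 7,574.
Proportional shares: Unit 1A 233.13; Unit PH1 61.46; Unit G2 442.18; Unit 4B 153.23.
After rounding ($5): Unit 1A $235; Unit PH1 $60; Unit G2 $440; Unit 4B $155. Sum = $890.
Sum already equals the total — no adjustment.

Unit 1A: $235 · Unit PH1: $60 · Unit G2: $440 · Unit 4B: $155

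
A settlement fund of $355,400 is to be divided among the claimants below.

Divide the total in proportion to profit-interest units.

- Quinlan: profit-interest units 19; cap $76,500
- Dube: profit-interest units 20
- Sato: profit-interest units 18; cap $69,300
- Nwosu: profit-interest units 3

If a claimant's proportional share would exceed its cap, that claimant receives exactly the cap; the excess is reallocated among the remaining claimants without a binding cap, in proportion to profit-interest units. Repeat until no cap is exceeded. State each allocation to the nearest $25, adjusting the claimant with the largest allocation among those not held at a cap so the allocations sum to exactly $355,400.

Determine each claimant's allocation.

Profit-interest units total: 60.
Unconstrained shares: Quinlan 112,543.33; Dube 118,466.67; Sato 106,620.00; Nwosu 17,770.00.
Cap binds for Quinlan ($76,500), Sato ($69,300); balance $209,600 reallocated over remaining profit-interest units 23.
Remaining shares: Dube 182,260.87 → $182,250; Nwosu 27,339.13 → $27,350.

Quinlan: $76,500 · Dube: $182,250 · Sato: $69,300 · Nwosu: $27,350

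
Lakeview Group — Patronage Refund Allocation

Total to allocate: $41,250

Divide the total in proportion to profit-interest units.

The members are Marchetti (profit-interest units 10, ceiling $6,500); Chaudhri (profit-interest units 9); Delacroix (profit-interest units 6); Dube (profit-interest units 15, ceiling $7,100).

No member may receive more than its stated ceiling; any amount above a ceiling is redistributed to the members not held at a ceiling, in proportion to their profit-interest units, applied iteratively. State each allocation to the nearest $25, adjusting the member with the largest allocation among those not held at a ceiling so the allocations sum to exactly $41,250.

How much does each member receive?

Marchetti: $6,500 · Chaudhri: $16,600 · Delacroix: $11,050 · Dube: $7,100

Total profit-interest units = 40.
Unconstrained shares: Marchetti 10,312.50; Chaudhri 9,281.25; Delacroix 6,187.50; Dube 15,468.75.
Held at cap: Marchetti ($6,500), Dube ($7,100); balance $27,650 reallocated over remaining profit-interest units 15.
Remaining shares: Chaudhri 16,590.00 → $16,600; Delacroix 11,060.00 → $11,050.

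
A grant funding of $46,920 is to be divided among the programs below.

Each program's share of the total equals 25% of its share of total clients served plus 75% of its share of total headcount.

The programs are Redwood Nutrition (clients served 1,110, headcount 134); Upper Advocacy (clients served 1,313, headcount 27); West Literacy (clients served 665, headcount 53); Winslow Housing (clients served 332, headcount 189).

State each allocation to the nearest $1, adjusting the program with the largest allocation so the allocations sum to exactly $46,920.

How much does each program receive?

Redwood Nutrition: $15,508 | Upper Advocacy: $6,861 | West Literacy: $6,909 | Winslow Housing: $17,642

Totals — clients served 3,420, headcount 403.
Composite weights (25% clients served + 75% headcount): Redwood Nutrition 0.3305; Upper Advocacy 0.1462; West Literacy 0.1472; Winslow Housing 0.3760.
Proportional shares: Redwood Nutrition 15,508.00; Upper Advocacy 6,861.00; West Literacy 6,908.80; Winslow Housing 17,642.20.
At nearest $1: Redwood Nutrition $15,508; Upper Advocacy $6,861; West Literacy $6,909; Winslow Housing $17,642. Sum = $46,920.
Sum already equals the total — no adjustment.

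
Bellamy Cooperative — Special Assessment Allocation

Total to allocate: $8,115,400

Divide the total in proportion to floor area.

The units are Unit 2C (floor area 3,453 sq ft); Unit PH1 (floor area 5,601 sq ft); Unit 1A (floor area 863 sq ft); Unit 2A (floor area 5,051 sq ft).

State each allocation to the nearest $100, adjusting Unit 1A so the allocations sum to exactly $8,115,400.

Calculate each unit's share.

Unit 2C: $1,872,200 · Unit PH1: $3,036,800 · Unit 1A: $467,800 · Unit 2A: $2,738,600

Sum of floor area: 14,968.
Unrounded shares: Unit 2C 3,453/14,968 × $8,115,400 = 1,872,159.02; Unit PH1 5,601/14,968 × $8,115,400 = 3,036,768.80; Unit 1A 863/14,968 × $8,115,400 = 467,904.21; Unit 2A 5,051/14,968 × $8,115,400 = 2,738,567.97.
Rounded to nearest $100: Unit 2C $1,872,200; Unit PH1 $3,036,800; Unit 1A $467,900; Unit 2A $2,738,600. Sum = $8,115,500.
Difference $8,115,400 − $8,115,500 = −$100 applied to Unit 1A: Unit 1A becomes $467,800.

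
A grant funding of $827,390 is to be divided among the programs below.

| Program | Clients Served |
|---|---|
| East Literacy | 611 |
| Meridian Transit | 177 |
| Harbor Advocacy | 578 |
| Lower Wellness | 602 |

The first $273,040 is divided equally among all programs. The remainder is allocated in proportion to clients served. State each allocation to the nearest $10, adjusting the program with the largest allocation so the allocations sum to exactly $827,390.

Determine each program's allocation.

East Literacy: $240,370 | Meridian Transit: $118,120 | Harbor Advocacy: $231,070 | Lower Wellness: $237,830

First tranche $273,040 split equally: $68,260 each.
Remainder $554,350 by clients served (total 1,968): East Literacy 172,107.65 → $172,110; Meridian Transit 49,857.70 → $49,860; Harbor Advocacy 162,812.14 → $162,810; Lower Wellness 169,572.51 → $169,570.
Totals: East Literacy $68,260 + $172,110 = $240,370; Meridian Transit $68,260 + $49,860 = $118,120; Harbor Advocacy $68,260 + $162,810 = $231,070; Lower Wellness $68,260 + $169,570 = $237,830.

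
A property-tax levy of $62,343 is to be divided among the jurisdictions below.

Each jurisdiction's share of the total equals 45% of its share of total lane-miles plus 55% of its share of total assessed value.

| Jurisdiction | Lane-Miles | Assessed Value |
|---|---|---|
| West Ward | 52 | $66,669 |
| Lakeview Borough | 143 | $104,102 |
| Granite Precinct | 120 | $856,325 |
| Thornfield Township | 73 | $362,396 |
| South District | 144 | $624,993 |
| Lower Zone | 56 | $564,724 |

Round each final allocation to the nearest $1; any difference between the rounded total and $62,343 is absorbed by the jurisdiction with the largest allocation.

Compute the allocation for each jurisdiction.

West Ward: $3,367 · Lakeview Borough: $8,207 · Granite Precinct: $17,110 · Thornfield Township: $8,301 · South District: $15,179 · Lower Zone: $10,179

Totals — lane-miles 588, assessed value 2,579,209.
Blended shares (45% lane-miles + 55% assessed value): West Ward 0.0540; Lakeview Borough 0.1316; Granite Precinct 0.2744; Thornfield Township 0.1331; South District 0.2435; Lower Zone 0.1633.
Proportional shares: West Ward 3,367.31; Lakeview Borough 8,206.70; Granite Precinct 17,109.58; Thornfield Township 8,300.72; South District 15,179.27; Lower Zone 10,179.43.
At nearest $1: West Ward $3,367; Lakeview Borough $8,207; Granite Precinct $17,110; Thornfield Township $8,301; South District $15,179; Lower Zone $10,179. Sum = $62,343.
No rounding difference to absorb.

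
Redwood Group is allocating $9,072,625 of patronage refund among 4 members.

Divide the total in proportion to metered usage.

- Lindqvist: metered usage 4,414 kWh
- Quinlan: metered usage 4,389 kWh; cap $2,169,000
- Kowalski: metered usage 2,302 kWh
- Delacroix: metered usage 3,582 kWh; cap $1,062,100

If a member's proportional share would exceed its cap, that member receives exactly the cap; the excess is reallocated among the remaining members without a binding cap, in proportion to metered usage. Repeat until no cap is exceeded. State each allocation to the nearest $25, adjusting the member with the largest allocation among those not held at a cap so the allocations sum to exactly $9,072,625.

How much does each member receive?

Total metered usage = 14,687.
Pro-rata shares before constraints: Lindqvist 2,726,667.58; Quinlan 2,711,224.29; Kowalski 1,422,018.30; Delacroix 2,212,714.83.
Capped: Quinlan ($2,169,000), Delacroix ($1,062,100); remaining pool $5,841,525 reallocated over remaining metered usage 6,716.
Remaining shares: Lindqvist 3,839,263.16 → $3,839,275; Kowalski 2,002,261.84 → $2,002,250.

Lindqvist: $3,839,275 · Quinlan: $2,169,000 · Kowalski: $2,002,250 · Delacroix: $1,062,100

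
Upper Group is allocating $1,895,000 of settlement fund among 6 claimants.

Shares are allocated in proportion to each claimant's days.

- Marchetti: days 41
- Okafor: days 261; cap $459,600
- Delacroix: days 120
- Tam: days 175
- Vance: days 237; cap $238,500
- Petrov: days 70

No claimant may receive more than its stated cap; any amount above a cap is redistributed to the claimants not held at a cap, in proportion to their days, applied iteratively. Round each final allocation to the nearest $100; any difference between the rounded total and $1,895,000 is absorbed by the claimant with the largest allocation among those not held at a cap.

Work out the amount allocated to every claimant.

Days total: 904.
Pro-rata shares before constraints: Marchetti 85,945.80; Okafor 547,118.36; Delacroix 251,548.67; Tam 366,841.81; Vance 496,808.63; Petrov 146,736.73.
Cap binds for Okafor ($459,600), Vance ($238,500); balance $1,196,900 reallocated over remaining days 406.
Remaining shares: Marchetti 120,869.21 → $120,900; Delacroix 353,763.55 → $353,800; Tam 515,905.17 → $515,900; Petrov 206,362.07 → $206,400.
Rounding difference −$100 applied to Tam → $515,800.

Marchetti: $120,900 · Okafor: $459,600 · Delacroix: $353,800 · Tam: $515,800 · Vance: $238,500 · Petrov: $206,400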